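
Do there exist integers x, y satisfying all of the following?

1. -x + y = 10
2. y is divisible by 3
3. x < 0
Yes

Take x = -10, y = 0. Substituting into each constraint:
  (1) 10 + 0 = 10 ✓
  (2) 0 = 3 × 0, remainder 0 ✓
  (3) -10 < 0 ✓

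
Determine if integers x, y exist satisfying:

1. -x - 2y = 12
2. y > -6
Yes

Take x = -2, y = -5. Substituting into each constraint:
  (1) 2 - 2(-5) = 12 ✓
  (2) -5 > -6 ✓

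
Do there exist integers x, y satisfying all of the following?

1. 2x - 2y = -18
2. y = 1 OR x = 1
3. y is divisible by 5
Yes

Take x = 1, y = 10. Substituting into each constraint:
  (1) 2(1) - 2(10) = -18 ✓
  (2) x = 1, target 1 ✓ (second branch holds)
  (3) 10 = 5 × 2, remainder 0 ✓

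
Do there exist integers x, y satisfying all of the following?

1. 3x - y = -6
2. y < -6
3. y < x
Yes

Take x = -5, y = -9. Substituting into each constraint:
  (1) 3(-5) + 9 = -6 ✓
  (2) -9 < -6 ✓
  (3) -9 < -5 ✓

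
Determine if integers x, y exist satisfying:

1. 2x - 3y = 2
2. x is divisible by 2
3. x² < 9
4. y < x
No

The full constraint system is jointly infeasible over the integers. Each constraint and what it forces:

  - 2x - 3y = 2: is a linear equation tying the variables together
  - x is divisible by 2: restricts x to multiples of 2
  - x² < 9: restricts x to |x| ≤ 2
  - y < x: bounds one variable relative to another variable

The bounds confine x to {-2, 0, 2} with 2 | x. For each value, substitute into the equation:
  • x = -2: the equation forces y = -2, but x > y fails since -2 ≤ -2.
  • x = 0: the equation gives -3y = 2, so y would not be an integer.
  • x = 2: the equation gives -3y = -2, so y would not be an integer.
Every case fails, so no integer solution exists.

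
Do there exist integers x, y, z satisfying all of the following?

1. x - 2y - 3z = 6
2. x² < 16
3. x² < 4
Yes

Take x = 0, y = 0, z = -2. Substituting into each constraint:
  (1) 0 - 2(0) - 3(-2) = 6 ✓
  (2) x² = (0)² = 0, and 0 < 16 ✓
  (3) x² = (0)² = 0, and 0 < 4 ✓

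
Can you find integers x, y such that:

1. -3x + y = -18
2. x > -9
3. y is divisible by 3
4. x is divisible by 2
Yes

Take x = 6, y = 0. Substituting into each constraint:
  (1) -3(6) + 0 = -18 ✓
  (2) 6 > -9 ✓
  (3) 0 = 3 × 0, remainder 0 ✓
  (4) 6 = 2 × 3, remainder 0 ✓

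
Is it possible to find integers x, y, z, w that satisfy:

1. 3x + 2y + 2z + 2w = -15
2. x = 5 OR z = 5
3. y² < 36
Yes

Take x = -1, y = -1, z = 5, w = -10. Substituting into each constraint:
  (1) 3(-1) + 2(-1) + 2(5) + 2(-10) = -15 ✓
  (2) z = 5, target 5 ✓ (second branch holds)
  (3) y² = (-1)² = 1, and 1 < 36 ✓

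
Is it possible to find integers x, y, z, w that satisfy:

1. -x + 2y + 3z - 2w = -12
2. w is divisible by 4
Yes

Take x = 0, y = 0, z = -4, w = 0. Substituting into each constraint:
  (1) 0 + 2(0) + 3(-4) - 2(0) = -12 ✓
  (2) 0 = 4 × 0, remainder 0 ✓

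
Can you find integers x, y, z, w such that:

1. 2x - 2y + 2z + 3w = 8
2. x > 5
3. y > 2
Yes

Take x = 6, y = 3, z = 1, w = 0. Substituting into each constraint:
  (1) 2(6) - 2(3) + 2(1) + 3(0) = 8 ✓
  (2) 6 > 5 ✓
  (3) 3 > 2 ✓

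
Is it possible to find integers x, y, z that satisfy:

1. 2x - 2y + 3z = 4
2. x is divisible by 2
Yes

Take x = 0, y = -2, z = 0. Substituting into each constraint:
  (1) 2(0) - 2(-2) + 3(0) = 4 ✓
  (2) 0 = 2 × 0, remainder 0 ✓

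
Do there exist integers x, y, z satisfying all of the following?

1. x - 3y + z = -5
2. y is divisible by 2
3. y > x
Yes

Take x = -1, y = 0, z = -4. Substituting into each constraint:
  (1) (-1) - 3(0) + (-4) = -5 ✓
  (2) 0 = 2 × 0, remainder 0 ✓
  (3) 0 > -1 ✓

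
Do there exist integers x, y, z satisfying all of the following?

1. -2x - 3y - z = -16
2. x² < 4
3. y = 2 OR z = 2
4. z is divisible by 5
Yes

Take x = 0, y = 2, z = 10. Substituting into each constraint:
  (1) -2(0) - 3(2) + (-10) = -16 ✓
  (2) x² = (0)² = 0, and 0 < 4 ✓
  (3) y = 2, target 2 ✓ (first branch holds)
  (4) 10 = 5 × 2, remainder 0 ✓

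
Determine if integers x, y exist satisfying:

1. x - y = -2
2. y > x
Yes

Take x = -2, y = 0. Substituting into each constraint:
  (1) (-2) + 0 = -2 ✓
  (2) 0 > -2 ✓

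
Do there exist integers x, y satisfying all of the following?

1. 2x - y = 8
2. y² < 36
Yes

Take x = 4, y = 0. Substituting into each constraint:
  (1) 2(4) + 0 = 8 ✓
  (2) y² = (0)² = 0, and 0 < 36 ✓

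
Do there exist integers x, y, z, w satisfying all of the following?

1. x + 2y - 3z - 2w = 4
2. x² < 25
Yes

Take x = 0, y = 0, z = 0, w = -2. Substituting into each constraint:
  (1) 0 + 2(0) - 3(0) - 2(-2) = 4 ✓
  (2) x² = (0)² = 0, and 0 < 25 ✓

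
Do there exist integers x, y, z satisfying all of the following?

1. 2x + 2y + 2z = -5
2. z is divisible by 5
No

Even the single constraint (2x + 2y + 2z = -5) is infeasible over the integers.

  - 2x + 2y + 2z = -5: every term on the left is divisible by 2, so the LHS ≡ 0 (mod 2), but the RHS -5 is not — no integer solution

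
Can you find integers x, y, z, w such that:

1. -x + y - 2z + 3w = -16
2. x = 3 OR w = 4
Yes

Take x = 3, y = -1, z = 0, w = -4. Substituting into each constraint:
  (1) (-3) + (-1) - 2(0) + 3(-4) = -16 ✓
  (2) x = 3, target 3 ✓ (first branch holds)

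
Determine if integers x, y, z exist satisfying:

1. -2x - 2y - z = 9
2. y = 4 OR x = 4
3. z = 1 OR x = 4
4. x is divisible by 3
Yes

Take x = -9, y = 4, z = 1. Substituting into each constraint:
  (1) -2(-9) - 2(4) + (-1) = 9 ✓
  (2) y = 4, target 4 ✓ (first branch holds)
  (3) z = 1, target 1 ✓ (first branch holds)
  (4) -9 = 3 × -3, remainder 0 ✓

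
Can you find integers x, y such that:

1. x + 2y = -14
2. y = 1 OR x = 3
Yes

Take x = -16, y = 1. Substituting into each constraint:
  (1) (-16) + 2(1) = -14 ✓
  (2) y = 1, target 1 ✓ (first branch holds)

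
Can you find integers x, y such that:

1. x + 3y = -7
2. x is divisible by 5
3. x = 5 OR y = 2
Yes

Take x = 5, y = -4. Substituting into each constraint:
  (1) 5 + 3(-4) = -7 ✓
  (2) 5 = 5 × 1, remainder 0 ✓
  (3) x = 5, target 5 ✓ (first branch holds)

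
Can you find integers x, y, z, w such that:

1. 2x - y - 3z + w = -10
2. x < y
Yes

Take x = -1, y = 0, z = 0, w = -8. Substituting into each constraint:
  (1) 2(-1) + 0 - 3(0) + (-8) = -10 ✓
  (2) -1 < 0 ✓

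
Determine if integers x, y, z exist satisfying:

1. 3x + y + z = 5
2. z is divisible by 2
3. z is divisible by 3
Yes

Take x = 0, y = 5, z = 0. Substituting into each constraint:
  (1) 3(0) + 5 + 0 = 5 ✓
  (2) 0 = 2 × 0, remainder 0 ✓
  (3) 0 = 3 × 0, remainder 0 ✓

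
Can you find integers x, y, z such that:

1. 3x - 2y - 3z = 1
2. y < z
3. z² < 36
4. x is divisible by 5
Yes

Take x = 5, y = 1, z = 4. Substituting into each constraint:
  (1) 3(5) - 2(1) - 3(4) = 1 ✓
  (2) 1 < 4 ✓
  (3) z² = (4)² = 16, and 16 < 36 ✓
  (4) 5 = 5 × 1, remainder 0 ✓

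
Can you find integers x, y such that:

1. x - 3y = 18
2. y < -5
Yes

Take x = 0, y = -6. Substituting into each constraint:
  (1) 0 - 3(-6) = 18 ✓
  (2) -6 < -5 ✓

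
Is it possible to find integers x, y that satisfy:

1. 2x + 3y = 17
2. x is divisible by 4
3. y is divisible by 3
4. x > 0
Yes

Take x = 4, y = 3. Substituting into each constraint:
  (1) 2(4) + 3(3) = 17 ✓
  (2) 4 = 4 × 1, remainder 0 ✓
  (3) 3 = 3 × 1, remainder 0 ✓
  (4) 4 > 0 ✓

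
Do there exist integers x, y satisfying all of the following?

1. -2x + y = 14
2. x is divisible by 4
Yes

Take x = 0, y = 14. Substituting into each constraint:
  (1) -2(0) + 14 = 14 ✓
  (2) 0 = 4 × 0, remainder 0 ✓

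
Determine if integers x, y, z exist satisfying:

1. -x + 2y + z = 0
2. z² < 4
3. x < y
Yes

Take x = -2, y = -1, z = 0. Substituting into each constraint:
  (1) 2 + 2(-1) + 0 = 0 ✓
  (2) z² = (0)² = 0, and 0 < 4 ✓
  (3) -2 < -1 ✓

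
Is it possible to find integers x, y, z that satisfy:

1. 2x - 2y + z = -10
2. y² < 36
Yes

Take x = 0, y = 5, z = 0. Substituting into each constraint:
  (1) 2(0) - 2(5) + 0 = -10 ✓
  (2) y² = (5)² = 25, and 25 < 36 ✓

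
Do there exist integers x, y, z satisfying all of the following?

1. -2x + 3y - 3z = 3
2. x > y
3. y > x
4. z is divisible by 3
No

A contradictory subset is {x > y, y > x}. No integer assignment can satisfy these jointly:

  - x > y: bounds one variable relative to another variable
  - y > x: bounds one variable relative to another variable

Direct contradiction: x > y and y > x cannot both hold.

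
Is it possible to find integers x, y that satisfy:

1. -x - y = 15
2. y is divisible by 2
Yes

Take x = -15, y = 0. Substituting into each constraint:
  (1) 15 + 0 = 15 ✓
  (2) 0 = 2 × 0, remainder 0 ✓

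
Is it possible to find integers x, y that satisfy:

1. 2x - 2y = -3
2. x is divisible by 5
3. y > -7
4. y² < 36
No

Even the single constraint (2x - 2y = -3) is infeasible over the integers.

  - 2x - 2y = -3: every term on the left is divisible by 2, so the LHS ≡ 0 (mod 2), but the RHS -3 is not — no integer solution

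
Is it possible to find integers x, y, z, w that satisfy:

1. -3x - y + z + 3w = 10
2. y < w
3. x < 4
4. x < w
Yes

Take x = -1, y = -1, z = 6, w = 0. Substituting into each constraint:
  (1) -3(-1) + 1 + 6 + 3(0) = 10 ✓
  (2) -1 < 0 ✓
  (3) -1 < 4 ✓
  (4) -1 < 0 ✓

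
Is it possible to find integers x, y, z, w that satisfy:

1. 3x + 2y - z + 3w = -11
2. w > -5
Yes

Take x = 0, y = -1, z = 0, w = -3. Substituting into each constraint:
  (1) 3(0) + 2(-1) + 0 + 3(-3) = -11 ✓
  (2) -3 > -5 ✓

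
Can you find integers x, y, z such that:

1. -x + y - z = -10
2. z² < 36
Yes

Take x = 10, y = 0, z = 0. Substituting into each constraint:
  (1) (-10) + 0 + 0 = -10 ✓
  (2) z² = (0)² = 0, and 0 < 36 ✓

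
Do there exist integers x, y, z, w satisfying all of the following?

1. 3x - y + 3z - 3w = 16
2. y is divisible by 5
Yes

Take x = -1, y = -25, z = -1, w = 1. Substituting into each constraint:
  (1) 3(-1) + 25 + 3(-1) - 3(1) = 16 ✓
  (2) -25 = 5 × -5, remainder 0 ✓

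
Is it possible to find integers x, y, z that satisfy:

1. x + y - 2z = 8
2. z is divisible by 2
Yes

Take x = 0, y = 8, z = 0. Substituting into each constraint:
  (1) 0 + 8 - 2(0) = 8 ✓
  (2) 0 = 2 × 0, remainder 0 ✓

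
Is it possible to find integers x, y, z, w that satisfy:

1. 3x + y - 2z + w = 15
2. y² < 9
Yes

Take x = 0, y = 0, z = 0, w = 15. Substituting into each constraint:
  (1) 3(0) + 0 - 2(0) + 15 = 15 ✓
  (2) y² = (0)² = 0, and 0 < 9 ✓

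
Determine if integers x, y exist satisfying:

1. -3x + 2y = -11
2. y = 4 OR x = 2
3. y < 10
No

A contradictory subset is {-3x + 2y = -11, y = 4 OR x = 2}. No integer assignment can satisfy these jointly:

  - -3x + 2y = -11: is a linear equation tying the variables together
  - y = 4 OR x = 2: forces a choice: either y = 4 or x = 2

Split on the disjunction (y = 4 OR x = 2):
  • If y = 4: with y = 4, every remaining term of the linear equation is divisible by 3, so the left side is ≡ 0 (mod 3); but the right side -19 ≡ 2 (mod 3). No integers can satisfy it.
  • If x = 2: with x = 2, every remaining term of the linear equation is divisible by 2, so the left side is ≡ 0 (mod 2); but the right side -5 ≡ 1 (mod 2). No integers can satisfy it.
Both branches are infeasible, so the system has no integer solution.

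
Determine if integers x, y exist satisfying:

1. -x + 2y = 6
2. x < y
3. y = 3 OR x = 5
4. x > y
No

A contradictory subset is {x < y, x > y}. No integer assignment can satisfy these jointly:

  - x < y: bounds one variable relative to another variable
  - x > y: bounds one variable relative to another variable

Direct contradiction: y > x and x > y cannot both hold.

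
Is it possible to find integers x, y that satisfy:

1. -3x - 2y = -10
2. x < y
Yes

Take x = 0, y = 5. Substituting into each constraint:
  (1) -3(0) - 2(5) = -10 ✓
  (2) 0 < 5 ✓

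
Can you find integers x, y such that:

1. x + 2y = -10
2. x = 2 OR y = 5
Yes

Take x = -20, y = 5. Substituting into each constraint:
  (1) (-20) + 2(5) = -10 ✓
  (2) y = 5, target 5 ✓ (second branch holds)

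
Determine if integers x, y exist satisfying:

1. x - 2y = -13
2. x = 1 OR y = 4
Yes

Take x = -5, y = 4. Substituting into each constraint:
  (1) (-5) - 2(4) = -13 ✓
  (2) y = 4, target 4 ✓ (second branch holds)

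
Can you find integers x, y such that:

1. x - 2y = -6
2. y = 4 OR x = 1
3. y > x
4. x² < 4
No

A contradictory subset is {x - 2y = -6, y = 4 OR x = 1, x² < 4}. No integer assignment can satisfy these jointly:

  - x - 2y = -6: is a linear equation tying the variables together
  - y = 4 OR x = 1: forces a choice: either y = 4 or x = 1
  - x² < 4: restricts x to |x| ≤ 1

Split on the disjunction (y = 4 OR x = 1):
  • If y = 4: the equation forces x = 2, but x² < 4 requires |x| ≤ 1.
  • If x = 1: with x = 1, every remaining term of the linear equation is divisible by 2, so the left side is ≡ 0 (mod 2); but the right side -7 ≡ 1 (mod 2). No integers can satisfy it.
Both branches are infeasible, so the system has no integer solution.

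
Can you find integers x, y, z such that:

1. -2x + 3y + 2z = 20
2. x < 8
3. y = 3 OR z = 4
Yes

Take x = 0, y = 4, z = 4. Substituting into each constraint:
  (1) -2(0) + 3(4) + 2(4) = 20 ✓
  (2) 0 < 8 ✓
  (3) z = 4, target 4 ✓ (second branch holds)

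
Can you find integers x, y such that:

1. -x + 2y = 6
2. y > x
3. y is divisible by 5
Yes

Take x = -6, y = 0. Substituting into each constraint:
  (1) 6 + 2(0) = 6 ✓
  (2) 0 > -6 ✓
  (3) 0 = 5 × 0, remainder 0 ✓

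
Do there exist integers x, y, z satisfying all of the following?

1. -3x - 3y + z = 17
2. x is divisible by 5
Yes

Take x = 0, y = -5, z = 2. Substituting into each constraint:
  (1) -3(0) - 3(-5) + 2 = 17 ✓
  (2) 0 = 5 × 0, remainder 0 ✓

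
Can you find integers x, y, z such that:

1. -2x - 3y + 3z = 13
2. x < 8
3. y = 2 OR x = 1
Yes

Take x = 1, y = 0, z = 5. Substituting into each constraint:
  (1) -2(1) - 3(0) + 3(5) = 13 ✓
  (2) 1 < 8 ✓
  (3) x = 1, target 1 ✓ (second branch holds)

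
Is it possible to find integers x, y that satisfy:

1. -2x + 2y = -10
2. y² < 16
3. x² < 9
Yes

Take x = 2, y = -3. Substituting into each constraint:
  (1) -2(2) + 2(-3) = -10 ✓
  (2) y² = (-3)² = 9, and 9 < 16 ✓
  (3) x² = (2)² = 4, and 4 < 9 ✓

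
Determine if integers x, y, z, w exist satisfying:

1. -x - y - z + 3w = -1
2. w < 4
Yes

Take x = 1, y = 0, z = 0, w = 0. Substituting into each constraint:
  (1) (-1) + 0 + 0 + 3(0) = -1 ✓
  (2) 0 < 4 ✓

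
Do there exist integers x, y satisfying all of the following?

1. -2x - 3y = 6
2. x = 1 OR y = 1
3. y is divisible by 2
No

A contradictory subset is {-2x - 3y = 6, x = 1 OR y = 1}. No integer assignment can satisfy these jointly:

  - -2x - 3y = 6: is a linear equation tying the variables together
  - x = 1 OR y = 1: forces a choice: either x = 1 or y = 1

Split on the disjunction (x = 1 OR y = 1):
  • If x = 1: with x = 1, every remaining term of the linear equation is divisible by 3, so the left side is ≡ 0 (mod 3); but the right side 8 ≡ 2 (mod 3). No integers can satisfy it.
  • If y = 1: with y = 1, every remaining term of the linear equation is divisible by 2, so the left side is ≡ 0 (mod 2); but the right side 9 ≡ 1 (mod 2). No integers can satisfy it.
Both branches are infeasible, so the system has no integer solution.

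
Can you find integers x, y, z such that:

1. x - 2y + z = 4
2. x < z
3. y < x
Yes

Take x = -2, y = -3, z = 0. Substituting into each constraint:
  (1) (-2) - 2(-3) + 0 = 4 ✓
  (2) -2 < 0 ✓
  (3) -3 < -2 ✓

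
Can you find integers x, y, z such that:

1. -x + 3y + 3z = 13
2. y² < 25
Yes

Take x = 2, y = 0, z = 5. Substituting into each constraint:
  (1) (-2) + 3(0) + 3(5) = 13 ✓
  (2) y² = (0)² = 0, and 0 < 25 ✓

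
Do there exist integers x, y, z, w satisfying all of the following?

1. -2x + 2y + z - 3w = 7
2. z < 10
Yes

Take x = -3, y = 0, z = 1, w = 0. Substituting into each constraint:
  (1) -2(-3) + 2(0) + 1 - 3(0) = 7 ✓
  (2) 1 < 10 ✓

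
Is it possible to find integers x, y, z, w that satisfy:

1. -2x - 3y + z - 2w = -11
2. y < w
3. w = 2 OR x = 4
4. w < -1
Yes

Take x = 4, y = -3, z = -16, w = -2. Substituting into each constraint:
  (1) -2(4) - 3(-3) + (-16) - 2(-2) = -11 ✓
  (2) -3 < -2 ✓
  (3) x = 4, target 4 ✓ (second branch holds)
  (4) -2 < -1 ✓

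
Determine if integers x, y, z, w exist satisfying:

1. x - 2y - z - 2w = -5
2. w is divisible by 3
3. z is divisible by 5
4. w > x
Yes

Take x = -1, y = 2, z = 0, w = 0. Substituting into each constraint:
  (1) (-1) - 2(2) + 0 - 2(0) = -5 ✓
  (2) 0 = 3 × 0, remainder 0 ✓
  (3) 0 = 5 × 0, remainder 0 ✓
  (4) 0 > -1 ✓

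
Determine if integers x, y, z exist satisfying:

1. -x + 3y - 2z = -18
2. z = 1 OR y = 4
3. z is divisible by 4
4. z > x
Yes

Take x = 6, y = 4, z = 12. Substituting into each constraint:
  (1) (-6) + 3(4) - 2(12) = -18 ✓
  (2) y = 4, target 4 ✓ (second branch holds)
  (3) 12 = 4 × 3, remainder 0 ✓
  (4) 12 > 6 ✓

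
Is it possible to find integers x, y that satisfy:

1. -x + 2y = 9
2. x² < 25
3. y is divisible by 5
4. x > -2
Yes

Take x = 1, y = 5. Substituting into each constraint:
  (1) (-1) + 2(5) = 9 ✓
  (2) x² = (1)² = 1, and 1 < 25 ✓
  (3) 5 = 5 × 1, remainder 0 ✓
  (4) 1 > -2 ✓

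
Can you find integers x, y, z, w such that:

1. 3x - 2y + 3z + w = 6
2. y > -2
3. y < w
Yes

Take x = 2, y = 1, z = 0, w = 2. Substituting into each constraint:
  (1) 3(2) - 2(1) + 3(0) + 2 = 6 ✓
  (2) 1 > -2 ✓
  (3) 1 < 2 ✓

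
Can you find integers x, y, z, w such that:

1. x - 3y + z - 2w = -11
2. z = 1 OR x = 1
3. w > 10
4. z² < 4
Yes

Take x = 1, y = -4, z = 0, w = 12. Substituting into each constraint:
  (1) 1 - 3(-4) + 0 - 2(12) = -11 ✓
  (2) x = 1, target 1 ✓ (second branch holds)
  (3) 12 > 10 ✓
  (4) z² = (0)² = 0, and 0 < 4 ✓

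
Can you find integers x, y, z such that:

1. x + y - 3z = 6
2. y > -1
Yes

Take x = 6, y = 0, z = 0. Substituting into each constraint:
  (1) 6 + 0 - 3(0) = 6 ✓
  (2) 0 > -1 ✓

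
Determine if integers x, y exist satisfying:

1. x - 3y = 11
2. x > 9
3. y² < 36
Yes

Take x = 11, y = 0. Substituting into each constraint:
  (1) 11 - 3(0) = 11 ✓
  (2) 11 > 9 ✓
  (3) y² = (0)² = 0, and 0 < 36 ✓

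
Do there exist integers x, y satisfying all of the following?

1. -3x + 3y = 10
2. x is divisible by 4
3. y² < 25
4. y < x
No

Even the single constraint (-3x + 3y = 10) is infeasible over the integers.

  - -3x + 3y = 10: every term on the left is divisible by 3, so the LHS ≡ 0 (mod 3), but the RHS 10 is not — no integer solution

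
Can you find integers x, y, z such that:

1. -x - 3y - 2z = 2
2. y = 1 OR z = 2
Yes

Take x = -5, y = 1, z = 0. Substituting into each constraint:
  (1) 5 - 3(1) - 2(0) = 2 ✓
  (2) y = 1, target 1 ✓ (first branch holds)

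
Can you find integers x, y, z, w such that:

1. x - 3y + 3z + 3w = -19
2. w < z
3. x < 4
Yes

Take x = 2, y = 8, z = 1, w = 0. Substituting into each constraint:
  (1) 2 - 3(8) + 3(1) + 3(0) = -19 ✓
  (2) 0 < 1 ✓
  (3) 2 < 4 ✓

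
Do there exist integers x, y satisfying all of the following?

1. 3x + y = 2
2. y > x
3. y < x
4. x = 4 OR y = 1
No

A contradictory subset is {y > x, y < x}. No integer assignment can satisfy these jointly:

  - y > x: bounds one variable relative to another variable
  - y < x: bounds one variable relative to another variable

Direct contradiction: y > x and x > y cannot both hold.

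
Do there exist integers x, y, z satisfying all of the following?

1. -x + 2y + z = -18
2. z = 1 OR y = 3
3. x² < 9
Yes

Take x = -1, y = -10, z = 1. Substituting into each constraint:
  (1) 1 + 2(-10) + 1 = -18 ✓
  (2) z = 1, target 1 ✓ (first branch holds)
  (3) x² = (-1)² = 1, and 1 < 9 ✓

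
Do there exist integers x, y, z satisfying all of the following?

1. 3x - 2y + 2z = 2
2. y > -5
Yes

Take x = 0, y = 0, z = 1. Substituting into each constraint:
  (1) 3(0) - 2(0) + 2(1) = 2 ✓
  (2) 0 > -5 ✓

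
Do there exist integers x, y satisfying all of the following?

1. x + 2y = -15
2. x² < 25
Yes

Take x = -1, y = -7. Substituting into each constraint:
  (1) (-1) + 2(-7) = -15 ✓
  (2) x² = (-1)² = 1, and 1 < 25 ✓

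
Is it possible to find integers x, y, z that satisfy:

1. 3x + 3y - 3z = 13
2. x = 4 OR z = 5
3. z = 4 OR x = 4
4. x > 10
No

Even the single constraint (3x + 3y - 3z = 13) is infeasible over the integers.

  - 3x + 3y - 3z = 13: every term on the left is divisible by 3, so the LHS ≡ 0 (mod 3), but the RHS 13 is not — no integer solution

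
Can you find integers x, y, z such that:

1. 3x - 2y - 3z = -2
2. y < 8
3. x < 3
Yes

Take x = 0, y = 1, z = 0. Substituting into each constraint:
  (1) 3(0) - 2(1) - 3(0) = -2 ✓
  (2) 1 < 8 ✓
  (3) 0 < 3 ✓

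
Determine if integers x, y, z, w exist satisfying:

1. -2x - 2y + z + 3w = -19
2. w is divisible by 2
Yes

Take x = 0, y = 0, z = -19, w = 0. Substituting into each constraint:
  (1) -2(0) - 2(0) + (-19) + 3(0) = -19 ✓
  (2) 0 = 2 × 0, remainder 0 ✓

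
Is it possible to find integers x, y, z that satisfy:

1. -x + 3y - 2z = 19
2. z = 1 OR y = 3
Yes

Take x = -10, y = 3, z = 0. Substituting into each constraint:
  (1) 10 + 3(3) - 2(0) = 19 ✓
  (2) y = 3, target 3 ✓ (second branch holds)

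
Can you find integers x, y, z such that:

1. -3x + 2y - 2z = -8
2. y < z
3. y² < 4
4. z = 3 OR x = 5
Yes

Take x = 0, y = -1, z = 3. Substituting into each constraint:
  (1) -3(0) + 2(-1) - 2(3) = -8 ✓
  (2) -1 < 3 ✓
  (3) y² = (-1)² = 1, and 1 < 4 ✓
  (4) z = 3, target 3 ✓ (first branch holds)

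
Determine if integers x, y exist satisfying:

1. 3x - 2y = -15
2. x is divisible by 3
Yes

Take x = -3, y = 3. Substituting into each constraint:
  (1) 3(-3) - 2(3) = -15 ✓
  (2) -3 = 3 × -1, remainder 0 ✓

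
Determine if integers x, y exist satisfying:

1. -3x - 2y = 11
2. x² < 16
Yes

Take x = 1, y = -7. Substituting into each constraint:
  (1) -3(1) - 2(-7) = 11 ✓
  (2) x² = (1)² = 1, and 1 < 16 ✓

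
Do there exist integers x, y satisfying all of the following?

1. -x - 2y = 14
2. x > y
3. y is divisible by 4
Yes

Take x = 2, y = -8. Substituting into each constraint:
  (1) (-2) - 2(-8) = 14 ✓
  (2) 2 > -8 ✓
  (3) -8 = 4 × -2, remainder 0 ✓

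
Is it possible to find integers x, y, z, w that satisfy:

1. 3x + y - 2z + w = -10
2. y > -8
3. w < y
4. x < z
Yes

Take x = -9, y = 1, z = -8, w = 0. Substituting into each constraint:
  (1) 3(-9) + 1 - 2(-8) + 0 = -10 ✓
  (2) 1 > -8 ✓
  (3) 0 < 1 ✓
  (4) -9 < -8 ✓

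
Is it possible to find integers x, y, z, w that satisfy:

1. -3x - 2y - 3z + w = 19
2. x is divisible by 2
Yes

Take x = 0, y = 0, z = 0, w = 19. Substituting into each constraint:
  (1) -3(0) - 2(0) - 3(0) + 19 = 19 ✓
  (2) 0 = 2 × 0, remainder 0 ✓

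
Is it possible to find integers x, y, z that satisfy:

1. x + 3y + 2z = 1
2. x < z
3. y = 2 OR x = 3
Yes

Take x = 3, y = -4, z = 5. Substituting into each constraint:
  (1) 3 + 3(-4) + 2(5) = 1 ✓
  (2) 3 < 5 ✓
  (3) x = 3, target 3 ✓ (second branch holds)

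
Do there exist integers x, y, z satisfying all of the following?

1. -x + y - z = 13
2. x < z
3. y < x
Yes

Take x = -15, y = -16, z = -14. Substituting into each constraint:
  (1) 15 + (-16) + 14 = 13 ✓
  (2) -15 < -14 ✓
  (3) -16 < -15 ✓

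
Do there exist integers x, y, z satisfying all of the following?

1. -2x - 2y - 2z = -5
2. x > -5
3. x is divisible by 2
No

Even the single constraint (-2x - 2y - 2z = -5) is infeasible over the integers.

  - -2x - 2y - 2z = -5: every term on the left is divisible by 2, so the LHS ≡ 0 (mod 2), but the RHS -5 is not — no integer solution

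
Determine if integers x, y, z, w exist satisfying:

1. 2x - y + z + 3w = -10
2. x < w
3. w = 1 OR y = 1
Yes

Take x = -1, y = 1, z = -7, w = 0. Substituting into each constraint:
  (1) 2(-1) + (-1) + (-7) + 3(0) = -10 ✓
  (2) -1 < 0 ✓
  (3) y = 1, target 1 ✓ (second branch holds)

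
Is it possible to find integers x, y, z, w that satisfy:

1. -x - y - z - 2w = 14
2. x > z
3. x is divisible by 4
Yes

Take x = 0, y = -13, z = -1, w = 0. Substituting into each constraint:
  (1) 0 + 13 + 1 - 2(0) = 14 ✓
  (2) 0 > -1 ✓
  (3) 0 = 4 × 0, remainder 0 ✓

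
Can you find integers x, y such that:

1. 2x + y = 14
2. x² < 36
Yes

Take x = 0, y = 14. Substituting into each constraint:
  (1) 2(0) + 14 = 14 ✓
  (2) x² = (0)² = 0, and 0 < 36 ✓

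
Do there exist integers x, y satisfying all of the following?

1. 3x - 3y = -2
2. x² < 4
No

Even the single constraint (3x - 3y = -2) is infeasible over the integers.

  - 3x - 3y = -2: every term on the left is divisible by 3, so the LHS ≡ 0 (mod 3), but the RHS -2 is not — no integer solution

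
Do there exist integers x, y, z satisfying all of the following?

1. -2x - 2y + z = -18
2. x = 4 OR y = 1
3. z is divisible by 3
Yes

Take x = 4, y = 5, z = 0. Substituting into each constraint:
  (1) -2(4) - 2(5) + 0 = -18 ✓
  (2) x = 4, target 4 ✓ (first branch holds)
  (3) 0 = 3 × 0, remainder 0 ✓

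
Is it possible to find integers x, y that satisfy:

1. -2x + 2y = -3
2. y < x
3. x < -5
No

Even the single constraint (-2x + 2y = -3) is infeasible over the integers.

  - -2x + 2y = -3: every term on the left is divisible by 2, so the LHS ≡ 0 (mod 2), but the RHS -3 is not — no integer solution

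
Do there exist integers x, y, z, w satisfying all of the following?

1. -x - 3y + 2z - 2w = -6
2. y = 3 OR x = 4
Yes

Take x = 1, y = 3, z = 0, w = -2. Substituting into each constraint:
  (1) (-1) - 3(3) + 2(0) - 2(-2) = -6 ✓
  (2) y = 3, target 3 ✓ (first branch holds)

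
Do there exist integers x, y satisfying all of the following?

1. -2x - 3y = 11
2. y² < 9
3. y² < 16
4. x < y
Yes

Take x = -4, y = -1. Substituting into each constraint:
  (1) -2(-4) - 3(-1) = 11 ✓
  (2) y² = (-1)² = 1, and 1 < 9 ✓
  (3) y² = (-1)² = 1, and 1 < 16 ✓
  (4) -4 < -1 ✓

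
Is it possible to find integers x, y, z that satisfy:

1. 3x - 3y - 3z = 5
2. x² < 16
No

Even the single constraint (3x - 3y - 3z = 5) is infeasible over the integers.

  - 3x - 3y - 3z = 5: every term on the left is divisible by 3, so the LHS ≡ 0 (mod 3), but the RHS 5 is not — no integer solution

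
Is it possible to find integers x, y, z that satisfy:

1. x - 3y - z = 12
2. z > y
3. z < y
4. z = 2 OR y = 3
No

A contradictory subset is {z > y, z < y}. No integer assignment can satisfy these jointly:

  - z > y: bounds one variable relative to another variable
  - z < y: bounds one variable relative to another variable

Direct contradiction: z > y and y > z cannot both hold.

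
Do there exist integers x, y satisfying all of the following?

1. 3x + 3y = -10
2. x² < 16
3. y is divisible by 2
No

Even the single constraint (3x + 3y = -10) is infeasible over the integers.

  - 3x + 3y = -10: every term on the left is divisible by 3, so the LHS ≡ 0 (mod 3), but the RHS -10 is not — no integer solution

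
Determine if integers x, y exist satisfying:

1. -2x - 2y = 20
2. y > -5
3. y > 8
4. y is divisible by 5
Yes

Take x = -20, y = 10. Substituting into each constraint:
  (1) -2(-20) - 2(10) = 20 ✓
  (2) 10 > -5 ✓
  (3) 10 > 8 ✓
  (4) 10 = 5 × 2, remainder 0 ✓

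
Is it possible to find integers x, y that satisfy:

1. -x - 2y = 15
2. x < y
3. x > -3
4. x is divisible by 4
No

A contradictory subset is {-x - 2y = 15, x < y, x > -3}. No integer assignment can satisfy these jointly:

  - -x - 2y = 15: is a linear equation tying the variables together
  - x < y: bounds one variable relative to another variable
  - x > -3: bounds one variable relative to a constant

Propagating the comparison: y > x and x ≥ -2 give y ≥ -1. Range argument: with x ∈ [-2, ∞], y ∈ [-1, ∞], the left side of the equation is at most 4, but the right side is 15 > 4. No integer solution exists.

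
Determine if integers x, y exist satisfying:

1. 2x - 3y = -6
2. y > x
Yes

Take x = 3, y = 4. Substituting into each constraint:
  (1) 2(3) - 3(4) = -6 ✓
  (2) 4 > 3 ✓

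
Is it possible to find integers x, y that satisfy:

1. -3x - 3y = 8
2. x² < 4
No

Even the single constraint (-3x - 3y = 8) is infeasible over the integers.

  - -3x - 3y = 8: every term on the left is divisible by 3, so the LHS ≡ 0 (mod 3), but the RHS 8 is not — no integer solution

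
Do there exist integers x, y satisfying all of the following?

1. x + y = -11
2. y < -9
Yes

Take x = -1, y = -10. Substituting into each constraint:
  (1) (-1) + (-10) = -11 ✓
  (2) -10 < -9 ✓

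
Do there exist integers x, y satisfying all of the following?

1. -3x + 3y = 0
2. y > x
No

The full constraint system is jointly infeasible over the integers. Each constraint and what it forces:

  - -3x + 3y = 0: is a linear equation tying the variables together
  - y > x: bounds one variable relative to another variable

From the equation, x − y = 0, i.e. y − x = 0; but y > x requires y − x ≥ 1. Contradiction.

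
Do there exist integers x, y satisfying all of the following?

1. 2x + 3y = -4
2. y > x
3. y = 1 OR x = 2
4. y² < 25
No

A contradictory subset is {2x + 3y = -4, y > x, y = 1 OR x = 2}. No integer assignment can satisfy these jointly:

  - 2x + 3y = -4: is a linear equation tying the variables together
  - y > x: bounds one variable relative to another variable
  - y = 1 OR x = 2: forces a choice: either y = 1 or x = 2

Split on the disjunction (y = 1 OR x = 2):
  • If y = 1: with y = 1, every remaining term of the linear equation is divisible by 2, so the left side is ≡ 0 (mod 2); but the right side -7 ≡ 1 (mod 2). No integers can satisfy it.
  • If x = 2: with x = 2, every remaining term of the linear equation is divisible by 3, so the left side is ≡ 0 (mod 3); but the right side -8 ≡ 1 (mod 3). No integers can satisfy it.
Both branches are infeasible, so the system has no integer solution.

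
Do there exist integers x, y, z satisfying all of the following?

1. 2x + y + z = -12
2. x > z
Yes

Take x = 0, y = -11, z = -1. Substituting into each constraint:
  (1) 2(0) + (-11) + (-1) = -12 ✓
  (2) 0 > -1 ✓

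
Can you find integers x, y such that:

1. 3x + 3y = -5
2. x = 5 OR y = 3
No

Even the single constraint (3x + 3y = -5) is infeasible over the integers.

  - 3x + 3y = -5: every term on the left is divisible by 3, so the LHS ≡ 0 (mod 3), but the RHS -5 is not — no integer solution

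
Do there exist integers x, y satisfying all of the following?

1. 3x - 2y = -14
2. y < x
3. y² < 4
No

The full constraint system is jointly infeasible over the integers. Each constraint and what it forces:

  - 3x - 2y = -14: is a linear equation tying the variables together
  - y < x: bounds one variable relative to another variable
  - y² < 4: restricts y to |y| ≤ 1

Propagating the comparison: x > y and y ≥ -1 give x ≥ 0. Range argument: with x ∈ [0, ∞], y ∈ [-1, 1], the left side of the equation is at least -2, but the right side is -14 < -2. No integer solution exists.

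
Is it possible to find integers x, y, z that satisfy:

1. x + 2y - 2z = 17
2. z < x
Yes

Take x = 1, y = 8, z = 0. Substituting into each constraint:
  (1) 1 + 2(8) - 2(0) = 17 ✓
  (2) 0 < 1 ✓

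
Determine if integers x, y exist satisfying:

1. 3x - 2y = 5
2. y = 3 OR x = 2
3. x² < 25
No

A contradictory subset is {3x - 2y = 5, y = 3 OR x = 2}. No integer assignment can satisfy these jointly:

  - 3x - 2y = 5: is a linear equation tying the variables together
  - y = 3 OR x = 2: forces a choice: either y = 3 or x = 2

Split on the disjunction (y = 3 OR x = 2):
  • If y = 3: with y = 3, every remaining term of the linear equation is divisible by 3, so the left side is ≡ 0 (mod 3); but the right side 11 ≡ 2 (mod 3). No integers can satisfy it.
  • If x = 2: with x = 2, every remaining term of the linear equation is divisible by 2, so the left side is ≡ 0 (mod 2); but the right side -1 ≡ 1 (mod 2). No integers can satisfy it.
Both branches are infeasible, so the system has no integer solution.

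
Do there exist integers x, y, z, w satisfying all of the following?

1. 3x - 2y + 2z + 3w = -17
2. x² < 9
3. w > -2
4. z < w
Yes

Take x = 0, y = 10, z = 0, w = 1. Substituting into each constraint:
  (1) 3(0) - 2(10) + 2(0) + 3(1) = -17 ✓
  (2) x² = (0)² = 0, and 0 < 9 ✓
  (3) 1 > -2 ✓
  (4) 0 < 1 ✓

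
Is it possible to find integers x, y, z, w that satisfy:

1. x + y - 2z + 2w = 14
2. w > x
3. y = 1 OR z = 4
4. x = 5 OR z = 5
Yes

Take x = 5, y = 1, z = 2, w = 6. Substituting into each constraint:
  (1) 5 + 1 - 2(2) + 2(6) = 14 ✓
  (2) 6 > 5 ✓
  (3) y = 1, target 1 ✓ (first branch holds)
  (4) x = 5, target 5 ✓ (first branch holds)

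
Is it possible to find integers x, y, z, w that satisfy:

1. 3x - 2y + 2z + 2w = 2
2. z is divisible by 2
Yes

Take x = 2, y = 2, z = 0, w = 0. Substituting into each constraint:
  (1) 3(2) - 2(2) + 2(0) + 2(0) = 2 ✓
  (2) 0 = 2 × 0, remainder 0 ✓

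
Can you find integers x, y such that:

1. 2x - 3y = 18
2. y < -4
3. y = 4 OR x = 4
No

The full constraint system is jointly infeasible over the integers. Each constraint and what it forces:

  - 2x - 3y = 18: is a linear equation tying the variables together
  - y < -4: bounds one variable relative to a constant
  - y = 4 OR x = 4: forces a choice: either y = 4 or x = 4

Split on the disjunction (y = 4 OR x = 4):
  • If y = 4: this contradicts the bound y ≤ -5.
  • If x = 4: with x = 4, every remaining term of the linear equation is divisible by 3, so the left side is ≡ 0 (mod 3); but the right side 10 ≡ 1 (mod 3). No integers can satisfy it.
Both branches are infeasible, so the system has no integer solution.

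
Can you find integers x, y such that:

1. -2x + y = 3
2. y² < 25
Yes

Take x = -1, y = 1. Substituting into each constraint:
  (1) -2(-1) + 1 = 3 ✓
  (2) y² = (1)² = 1, and 1 < 25 ✓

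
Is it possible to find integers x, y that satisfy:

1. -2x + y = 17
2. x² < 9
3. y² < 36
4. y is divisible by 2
No

A contradictory subset is {-2x + y = 17, y is divisible by 2}. No integer assignment can satisfy these jointly:

  - -2x + y = 17: is a linear equation tying the variables together
  - y is divisible by 2: restricts y to multiples of 2

Modular obstruction: writing y = 2y', every remaining term of the linear equation is divisible by 2, so the left side is ≡ 0 (mod 2); but the right side 17 ≡ 1 (mod 2). No integers can satisfy it.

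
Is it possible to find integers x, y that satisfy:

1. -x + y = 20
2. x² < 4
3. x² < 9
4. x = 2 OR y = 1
No

A contradictory subset is {-x + y = 20, x² < 4, x = 2 OR y = 1}. No integer assignment can satisfy these jointly:

  - -x + y = 20: is a linear equation tying the variables together
  - x² < 4: restricts x to |x| ≤ 1
  - x = 2 OR y = 1: forces a choice: either x = 2 or y = 1

Split on the disjunction (x = 2 OR y = 1):
  • If x = 2: this contradicts x² < 4, which requires |x| ≤ 1.
  • If y = 1: the equation forces x = -19, but x² < 4 requires |x| ≤ 1.
Both branches are infeasible, so the system has no integer solution.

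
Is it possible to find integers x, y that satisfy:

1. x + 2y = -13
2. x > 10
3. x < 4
No

A contradictory subset is {x > 10, x < 4}. No integer assignment can satisfy these jointly:

  - x > 10: bounds one variable relative to a constant
  - x < 4: bounds one variable relative to a constant

Direct contradiction: the bounds on x require x ≥ 11 and x ≤ 3 simultaneously, which is empty.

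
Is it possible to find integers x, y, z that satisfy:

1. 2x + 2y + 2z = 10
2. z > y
Yes

Take x = 6, y = -1, z = 0. Substituting into each constraint:
  (1) 2(6) + 2(-1) + 2(0) = 10 ✓
  (2) 0 > -1 ✓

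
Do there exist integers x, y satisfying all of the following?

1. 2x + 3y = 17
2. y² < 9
Yes

Take x = 7, y = 1. Substituting into each constraint:
  (1) 2(7) + 3(1) = 17 ✓
  (2) y² = (1)² = 1, and 1 < 9 ✓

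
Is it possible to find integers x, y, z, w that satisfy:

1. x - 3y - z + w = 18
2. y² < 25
Yes

Take x = 18, y = 0, z = 0, w = 0. Substituting into each constraint:
  (1) 18 - 3(0) + 0 + 0 = 18 ✓
  (2) y² = (0)² = 0, and 0 < 25 ✓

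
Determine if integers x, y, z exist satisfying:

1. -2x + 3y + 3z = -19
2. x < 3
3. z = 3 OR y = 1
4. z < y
Yes

Take x = 2, y = 1, z = -6. Substituting into each constraint:
  (1) -2(2) + 3(1) + 3(-6) = -19 ✓
  (2) 2 < 3 ✓
  (3) y = 1, target 1 ✓ (second branch holds)
  (4) -6 < 1 ✓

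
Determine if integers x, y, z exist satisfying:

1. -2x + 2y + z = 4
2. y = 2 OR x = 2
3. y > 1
Yes

Take x = 2, y = 3, z = 2. Substituting into each constraint:
  (1) -2(2) + 2(3) + 2 = 4 ✓
  (2) x = 2, target 2 ✓ (second branch holds)
  (3) 3 > 1 ✓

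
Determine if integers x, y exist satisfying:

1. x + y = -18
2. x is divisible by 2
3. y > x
Yes

Take x = -10, y = -8. Substituting into each constraint:
  (1) (-10) + (-8) = -18 ✓
  (2) -10 = 2 × -5, remainder 0 ✓
  (3) -8 > -10 ✓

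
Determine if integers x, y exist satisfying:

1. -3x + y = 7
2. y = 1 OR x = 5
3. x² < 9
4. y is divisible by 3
No

A contradictory subset is {y = 1 OR x = 5, x² < 9, y is divisible by 3}. No integer assignment can satisfy these jointly:

  - y = 1 OR x = 5: forces a choice: either y = 1 or x = 5
  - x² < 9: restricts x to |x| ≤ 2
  - y is divisible by 3: restricts y to multiples of 3

Split on the disjunction (y = 1 OR x = 5):
  • If y = 1: this contradicts the divisibility constraint — 1 is not a multiple of 3.
  • If x = 5: this contradicts x² < 9, which requires |x| ≤ 2.
Both branches are infeasible, so the system has no integer solution.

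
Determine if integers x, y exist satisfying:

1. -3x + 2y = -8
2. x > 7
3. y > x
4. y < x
No

A contradictory subset is {y > x, y < x}. No integer assignment can satisfy these jointly:

  - y > x: bounds one variable relative to another variable
  - y < x: bounds one variable relative to another variable

Direct contradiction: y > x and x > y cannot both hold.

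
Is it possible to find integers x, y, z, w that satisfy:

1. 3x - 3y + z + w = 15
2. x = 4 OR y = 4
Yes

Take x = 3, y = 4, z = 0, w = 18. Substituting into each constraint:
  (1) 3(3) - 3(4) + 0 + 18 = 15 ✓
  (2) y = 4, target 4 ✓ (second branch holds)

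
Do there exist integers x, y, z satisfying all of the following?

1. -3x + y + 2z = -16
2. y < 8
Yes

Take x = 6, y = 0, z = 1. Substituting into each constraint:
  (1) -3(6) + 0 + 2(1) = -16 ✓
  (2) 0 < 8 ✓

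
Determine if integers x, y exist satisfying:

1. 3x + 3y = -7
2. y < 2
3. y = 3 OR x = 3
No

Even the single constraint (3x + 3y = -7) is infeasible over the integers.

  - 3x + 3y = -7: every term on the left is divisible by 3, so the LHS ≡ 0 (mod 3), but the RHS -7 is not — no integer solution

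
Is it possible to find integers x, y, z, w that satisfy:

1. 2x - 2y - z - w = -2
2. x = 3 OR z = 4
Yes

Take x = 3, y = 0, z = 8, w = 0. Substituting into each constraint:
  (1) 2(3) - 2(0) + (-8) + 0 = -2 ✓
  (2) x = 3, target 3 ✓ (first branch holds)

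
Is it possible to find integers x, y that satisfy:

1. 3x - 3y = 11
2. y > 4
No

Even the single constraint (3x - 3y = 11) is infeasible over the integers.

  - 3x - 3y = 11: every term on the left is divisible by 3, so the LHS ≡ 0 (mod 3), but the RHS 11 is not — no integer solution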